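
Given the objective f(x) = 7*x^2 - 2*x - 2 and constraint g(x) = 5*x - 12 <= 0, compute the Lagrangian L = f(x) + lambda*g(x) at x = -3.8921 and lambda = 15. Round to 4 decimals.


Step 1: Evaluate f(x).
f(-3.8921) = 7*(-3.8921)^2 - 2*(-3.8921) - 2 = 111.8233
Step 2: Evaluate g(x).
g(-3.8921) = 5*-3.8921 - 12 = -31.4605
Step 3: Compute Lagrangian.
L = 111.8233 + 15*-31.4605 = -360.0842


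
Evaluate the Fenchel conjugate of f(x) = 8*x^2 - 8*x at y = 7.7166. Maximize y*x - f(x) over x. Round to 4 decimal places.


f*(y) = sup_x {y*x - a*x^2 - b*x} = sup_x {(y-b)*x - a*x^2}
FOC: (y - b) - 2a*x = 0 => x* = (y - b)/(2a)
x* = (7.7166 + 8)/(2*8) = 0.9823
f*(7.7166) = (y-b)^2/(4a) = (7.7166 + 8)^2/(4*8)
= 247.0115/32 = 7.7191


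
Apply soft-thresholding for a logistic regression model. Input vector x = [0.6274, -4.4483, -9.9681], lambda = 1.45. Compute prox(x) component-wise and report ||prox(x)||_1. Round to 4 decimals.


Soft-thresholding with lambda = 1.45:
prox(0.6274) = sign(0.6274)*max(|0.6274| - 1.45, 0) = 0.0
prox(-4.4483) = sign(-4.4483)*max(|-4.4483| - 1.45, 0) = -2.9983
prox(-9.9681) = sign(-9.9681)*max(|-9.9681| - 1.45, 0) = -8.5181
prox(x) = [0.0, -2.9983, -8.5181]
||prox(x)||_1 = 0.0 + 2.9983 + 8.5181 = 11.5164


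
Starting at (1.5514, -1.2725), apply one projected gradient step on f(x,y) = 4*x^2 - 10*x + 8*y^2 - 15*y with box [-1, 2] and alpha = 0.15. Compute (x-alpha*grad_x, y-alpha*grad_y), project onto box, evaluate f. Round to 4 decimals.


Step 1: Compute gradient at (1.5514, -1.2725).
grad_x = 2*4*1.5514 - 10 = 2.4112
grad_y = 2*8*-1.2725 - 15 = -35.36
Step 2: Gradient step.
x_raw = 1.5514 - 0.15*2.4112 = 1.1897
y_raw = -1.2725 - 0.15*-35.36 = 4.0315
Step 3: Project onto [-1, 2].
x_proj = clip(1.1897) = 1.1897
y_proj = clip(4.0315) = 2.0
Step 4: Evaluate f.
f(1.1897, 2.0) = -4.2355


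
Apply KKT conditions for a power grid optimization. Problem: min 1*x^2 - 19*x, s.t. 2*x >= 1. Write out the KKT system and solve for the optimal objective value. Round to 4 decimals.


Step 1: Try lambda = 0 (constraint inactive).
Stationarity: 2*1*x - 19 = 0
x* = 19/(2*1) = 9.5
Check constraint: 2*9.5 = 19.0 >= 1 -- satisfied.
Step 2: Compute optimal value.
f(x*) = 1*9.5^2 - 19*9.5 = -90.25


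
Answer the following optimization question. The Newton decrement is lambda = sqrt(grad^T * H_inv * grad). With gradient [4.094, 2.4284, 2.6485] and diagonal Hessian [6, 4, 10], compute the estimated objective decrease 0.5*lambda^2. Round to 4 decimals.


Step 1: H is diagonal, so H^(-1) * g = [0.6823, 0.6071, 0.2649].
Step 2: g^T H^(-1) g = sum_i g_i^2 / H_ii
  = (4.094)^2/6 + (2.4284)^2/4 + (2.6485)^2/10
  = 2.7935 + 1.4743 + 0.7015 = 4.9692
Step 3: Objective decrease = 0.5 * g^T H^(-1) g = 2.4846


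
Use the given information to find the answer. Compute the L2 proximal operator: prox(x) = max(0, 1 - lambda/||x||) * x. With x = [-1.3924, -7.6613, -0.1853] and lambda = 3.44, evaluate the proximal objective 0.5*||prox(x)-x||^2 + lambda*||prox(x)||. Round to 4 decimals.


Step 1: Compute ||x||.
||x|| = 7.789
Step 2: Compute scaling factor.
scale = max(0, 1 - 3.44/7.789) = 0.5584
Step 3: prox(x) = [-0.7774, -4.2777, -0.1035]
||prox(x)|| = 4.349
Step 4: Proximal objective.
0.5*||prox-x||^2 = 5.9168
lambda*||prox|| = 14.9606
Total = 20.8774


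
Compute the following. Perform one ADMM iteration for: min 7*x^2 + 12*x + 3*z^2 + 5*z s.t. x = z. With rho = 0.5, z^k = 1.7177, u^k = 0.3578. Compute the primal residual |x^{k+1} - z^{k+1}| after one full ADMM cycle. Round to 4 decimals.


ADMM iteration with rho = 0.5, z^k = 1.7177, u^k = 0.3578
Step 1: x-update.
Minimize 7*x^2 + 12*x + (0.5/2)*(x - 1.7177 + 0.3578)^2
FOC: (2*7 + 0.5)*x = -12 + 0.5*(1.7177 - 0.3578)
x^{k+1} = -0.7807
Step 2: z-update.
Minimize 3*z^2 + 5*z + (0.5/2)*(-0.7807 - z + 0.3578)^2
FOC: (2*3 + 0.5)*z = -5 + 0.5*(-0.7807 + 0.3578)
z^{k+1} = -0.8018
Step 3: u-update.
u^{k+1} = 0.3578 - 0.7807 + 0.8018 = 0.3789
Step 4: Primal residual = |-0.7807 + 0.8018| = 0.0211


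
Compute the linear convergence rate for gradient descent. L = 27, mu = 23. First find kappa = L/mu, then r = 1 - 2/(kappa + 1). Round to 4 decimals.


Step 1: Compute the condition number.
kappa = L/mu = 27/23 = 1.1739
Step 2: Compute the convergence rate.
r = 1 - 2/(kappa + 1) = 1 - 2*mu/(L + mu) = (L - mu)/(L + mu) = 4/50 = 0.08


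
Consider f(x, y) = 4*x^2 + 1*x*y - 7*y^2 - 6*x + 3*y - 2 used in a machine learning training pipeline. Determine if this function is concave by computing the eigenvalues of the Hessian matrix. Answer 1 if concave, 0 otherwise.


The Hessian of f(x,y) = 4*x^2 + 1*x*y - 7*y^2 - 6*x + 3*y - 2 is:
H = [[8, 1], [1, -14]]
Trace = 8 - 14 = -6
Determinant = 8*-14 - (1)^2 = -113
Discriminant = (-6)^2 - 4*-113 = 488.0
Eigenvalues: lambda_1 = -14.0454, lambda_2 = 8.0454
The function is not concave.

0


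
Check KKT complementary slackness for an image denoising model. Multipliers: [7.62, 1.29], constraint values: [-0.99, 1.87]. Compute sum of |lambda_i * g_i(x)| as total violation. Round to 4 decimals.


KKT complementary slackness check:
lambda_1 * g_1 = 7.62 * -0.99 = -7.5438
lambda_2 * g_2 = 1.29 * 1.87 = 2.4123
Total violation = 7.5438 + 2.4123 = 9.9561


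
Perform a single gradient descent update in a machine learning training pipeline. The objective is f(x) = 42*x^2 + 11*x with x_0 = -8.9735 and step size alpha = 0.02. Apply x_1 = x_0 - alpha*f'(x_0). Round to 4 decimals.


We compute the gradient at x_0 and apply the update.
f'(x) = 84*x + 11
f'(-8.9735) = 84*-8.9735 + 11 = -742.774
x_1 = -8.9735 - 0.02*-742.774 = 5.882


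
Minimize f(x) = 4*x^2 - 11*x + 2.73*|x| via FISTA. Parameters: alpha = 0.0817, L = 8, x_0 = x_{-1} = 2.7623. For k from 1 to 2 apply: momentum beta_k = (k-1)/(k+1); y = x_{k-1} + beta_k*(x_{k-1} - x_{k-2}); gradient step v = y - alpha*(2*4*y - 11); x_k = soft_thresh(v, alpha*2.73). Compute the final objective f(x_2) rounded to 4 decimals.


FISTA on f(x) = 4*x^2 - 11*x + 2.73*|x|
L = 8, alpha = 0.0817
Iteration 1: beta = 0.0, y = 2.7623 + 0.0*(2.7623 - 2.7623) = 2.7623
  grad(y) = 11.0984, v = y - alpha*grad = 1.8556
  prox(v) = soft_thresh(1.8556, 0.223) = 1.6325
Iteration 2: beta = 0.3333, y = 1.6325 + 0.3333*(1.6325 - 2.7623) = 1.2559
  grad(y) = -0.9526, v = y - alpha*grad = 1.3338
  prox(v) = soft_thresh(1.3338, 0.223) = 1.1107
f(x_2) = 4*1.1107^2 - 11*1.1107 + 2.73*|1.1107| = -4.2509


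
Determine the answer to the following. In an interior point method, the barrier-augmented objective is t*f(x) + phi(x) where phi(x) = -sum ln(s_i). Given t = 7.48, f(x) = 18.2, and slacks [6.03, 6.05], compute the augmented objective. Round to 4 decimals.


Step 1: Compute log-barrier.
ln values: [1.7967, 1.8001]
phi = -(1.7967 + 1.8001) = -3.5968
Step 2: Compute augmented objective.
t*f(x) = 7.48*18.2 = 136.136
Total = 136.136 - 3.5968 = 132.5392


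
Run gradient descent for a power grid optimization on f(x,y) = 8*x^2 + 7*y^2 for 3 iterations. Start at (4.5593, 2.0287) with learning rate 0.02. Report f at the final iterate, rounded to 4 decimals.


Gradient descent on f(x,y) = 8*x^2 + 7*y^2.
Starting point: (4.5593, 2.0287), alpha = 0.02
Step 1: grad_x = 2*8*4.5593 = 72.9488, grad_y = 2*7*2.0287 = 28.4018
  x_1 = 4.5593 - 0.02*72.9488 = 3.1003
  y_1 = 2.0287 - 0.02*28.4018 = 1.4607
Step 2: grad_x = 2*8*3.1003 = 49.6052, grad_y = 2*7*1.4607 = 20.4493
  x_2 = 3.1003 - 0.02*49.6052 = 2.1082
  y_2 = 1.4607 - 0.02*20.4493 = 1.0517
Step 3: grad_x = 2*8*2.1082 = 33.7315, grad_y = 2*7*1.0517 = 14.7235
  x_3 = 2.1082 - 0.02*33.7315 = 1.4336
  y_3 = 1.0517 - 0.02*14.7235 = 0.7572
f(1.4336, 0.7572) = 8*1.4336^2 + 7*0.7572^2 = 20.455


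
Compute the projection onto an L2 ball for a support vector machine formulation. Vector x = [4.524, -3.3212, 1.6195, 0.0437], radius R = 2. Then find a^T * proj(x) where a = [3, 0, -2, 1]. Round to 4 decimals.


Step 1: Compute ||x|| (intermediates to 6 decimals).
||x|| = sqrt(4.524^2 + (-3.3212)^2 + 1.6195^2 + 0.0437^2) = 5.841373
Step 2: Project.
Since ||x|| > R, scale = R/||x|| = 2/5.841373 = 0.342385, proj(x) = scale * x
proj(x) = [1.54895, -1.137129, 0.554493, 0.014962]
Step 3: Dot product.
a^T * proj(x) = 3*1.54895 + 0*(-1.137129) - 2*0.554493 + 1*0.014962 = 3.5528


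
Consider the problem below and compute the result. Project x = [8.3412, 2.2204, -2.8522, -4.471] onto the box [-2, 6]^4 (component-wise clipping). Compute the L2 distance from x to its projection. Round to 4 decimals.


Project each component onto [-2, 6].
clip(8.3412) = 6.0, clip(2.2204) = 2.2204, clip(-2.8522) = -2.0, clip(-4.471) = -2.0
Projection = [6.0, 2.2204, -2.0, -2.0]
Squared diffs: [5.4812, 0.0, 0.7262, 6.1058]
Distance = sqrt(12.3132) = 3.509


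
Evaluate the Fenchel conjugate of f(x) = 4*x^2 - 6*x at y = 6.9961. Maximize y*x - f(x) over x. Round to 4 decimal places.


f*(y) = sup_x {y*x - a*x^2 - b*x} = sup_x {(y-b)*x - a*x^2}
FOC: (y - b) - 2a*x = 0 => x* = (y - b)/(2a)
x* = (6.9961 + 6)/(2*4) = 1.6245
f*(6.9961) = (y-b)^2/(4a) = (6.9961 + 6)^2/(4*4)
= 168.8986/16 = 10.5562


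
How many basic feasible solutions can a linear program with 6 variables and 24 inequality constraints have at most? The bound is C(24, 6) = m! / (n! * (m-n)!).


Each vertex corresponds to some choice of n active constraints out of m, so the number of vertices is at most C(m, n) = m! / (n!(m-n)!).
m = 24, n = 6
Numerator: 24 * 23 * 22 * 21 * 20 * 19
Denominator: 6! = 720
C(24, 6) = 134596


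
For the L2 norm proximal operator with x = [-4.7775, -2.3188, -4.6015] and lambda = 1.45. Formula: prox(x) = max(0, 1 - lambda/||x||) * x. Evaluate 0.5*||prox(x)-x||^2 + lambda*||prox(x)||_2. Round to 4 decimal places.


Step 1: Compute ||x||.
||x|| = 7.0267
Step 2: Compute scaling factor.
scale = max(0, 1 - 1.45/7.0267) = 0.7936
Step 3: prox(x) = [-3.7916, -1.8403, -3.652]
||prox(x)|| = 5.5767
Step 4: Proximal objective.
0.5*||prox-x||^2 = 1.0513
lambda*||prox|| = 8.0862
Total = 9.1375


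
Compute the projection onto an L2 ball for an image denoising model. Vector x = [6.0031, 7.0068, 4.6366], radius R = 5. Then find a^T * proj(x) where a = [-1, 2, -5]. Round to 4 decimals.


Step 1: Compute ||x|| (intermediates to 6 decimals).
||x|| = sqrt(6.0031^2 + 7.0068^2 + 4.6366^2) = 10.326205
Step 2: Project.
Since ||x|| > R, scale = R/||x|| = 5/10.326205 = 0.484205, proj(x) = scale * x
proj(x) = [2.906731, 3.392728, 2.245065]
Step 3: Dot product.
a^T * proj(x) = -1*2.906731 + 2*3.392728 - 5*2.245065 = -7.3466


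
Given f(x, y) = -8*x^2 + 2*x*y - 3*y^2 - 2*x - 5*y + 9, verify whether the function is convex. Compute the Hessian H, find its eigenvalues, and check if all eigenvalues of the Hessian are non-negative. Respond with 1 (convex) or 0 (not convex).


The Hessian of f(x,y) = -8*x^2 + 2*x*y - 3*y^2 - 2*x - 5*y + 9 is:
H = [[-16, 2], [2, -6]]
Trace = -16 - 6 = -22
Determinant = -16*-6 - (2)^2 = 92
Discriminant = (-22)^2 - 4*92 = 116.0
Eigenvalues: lambda_1 = -16.3852, lambda_2 = -5.6148
The function is not convex.

0


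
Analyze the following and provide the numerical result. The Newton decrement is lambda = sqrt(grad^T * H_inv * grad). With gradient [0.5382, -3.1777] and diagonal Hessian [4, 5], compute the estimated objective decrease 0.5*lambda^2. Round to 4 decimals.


Step 1: H is diagonal, so H^(-1) * g = [0.1346, -0.6355].
Step 2: g^T H^(-1) g = sum_i g_i^2 / H_ii
  = (0.5382)^2/4 + (-3.1777)^2/5
  = 0.0724 + 2.0196 = 2.092
Step 3: Objective decrease = 0.5 * g^T H^(-1) g = 1.046


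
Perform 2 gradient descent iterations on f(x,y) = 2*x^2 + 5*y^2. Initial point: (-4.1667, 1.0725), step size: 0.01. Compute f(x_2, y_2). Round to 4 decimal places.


Gradient descent on f(x,y) = 2*x^2 + 5*y^2.
Starting point: (-4.1667, 1.0725), alpha = 0.01
Step 1: grad_x = 2*2*-4.1667 = -16.6668, grad_y = 2*5*1.0725 = 10.725
  x_1 = -4.1667 - 0.01*-16.6668 = -4.0
  y_1 = 1.0725 - 0.01*10.725 = 0.9653
Step 2: grad_x = 2*2*-4.0 = -16.0001, grad_y = 2*5*0.9653 = 9.6525
  x_2 = -4.0 - 0.01*-16.0001 = -3.84
  y_2 = 0.9653 - 0.01*9.6525 = 0.8687
f(-3.84, 0.8687) = 2*(-3.84)^2 + 5*0.8687^2 = 33.2651


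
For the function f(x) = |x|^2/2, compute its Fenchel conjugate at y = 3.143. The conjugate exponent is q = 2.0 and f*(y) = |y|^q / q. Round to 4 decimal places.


The conjugate exponent q satisfies 1/p + 1/q = 1.
p = 2, so q = 2/(2 - 1) = 2.0
|y|^q = 3.143^2.0 = 9.8784
f*(3.143) = 9.8784 / 2.0 = 4.9392


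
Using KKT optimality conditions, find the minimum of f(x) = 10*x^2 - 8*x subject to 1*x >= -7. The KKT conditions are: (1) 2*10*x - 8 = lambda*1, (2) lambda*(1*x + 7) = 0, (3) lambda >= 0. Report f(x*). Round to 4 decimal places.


Step 1: Try lambda = 0 (constraint inactive).
Stationarity: 2*10*x - 8 = 0
x* = 8/(2*10) = 0.4
Check constraint: 1*0.4 = 0.4 >= -7 -- satisfied.
Step 2: Compute optimal value.
f(x*) = 10*0.4^2 - 8*0.4 = -1.6


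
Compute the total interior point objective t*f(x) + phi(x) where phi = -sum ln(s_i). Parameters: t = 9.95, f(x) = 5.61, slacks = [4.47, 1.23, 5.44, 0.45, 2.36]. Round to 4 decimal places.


Step 1: Compute log-barrier.
ln values: [1.4974, 0.207, 1.6938, -0.7985, 0.8587]
phi = -(1.4974 + 0.207 + 1.6938 - 0.7985 + 0.8587) = -3.4583
Step 2: Compute augmented objective.
t*f(x) = 9.95*5.61 = 55.8195
Total = 55.8195 - 3.4583 = 52.3612


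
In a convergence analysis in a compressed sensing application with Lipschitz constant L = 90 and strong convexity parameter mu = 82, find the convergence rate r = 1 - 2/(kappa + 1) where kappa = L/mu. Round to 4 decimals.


Step 1: Compute the condition number.
kappa = L/mu = 90/82 = 1.0976
Step 2: Compute the convergence rate.
r = 1 - 2/(kappa + 1) = 1 - 2*mu/(L + mu) = (L - mu)/(L + mu) = 8/172 = 0.0465


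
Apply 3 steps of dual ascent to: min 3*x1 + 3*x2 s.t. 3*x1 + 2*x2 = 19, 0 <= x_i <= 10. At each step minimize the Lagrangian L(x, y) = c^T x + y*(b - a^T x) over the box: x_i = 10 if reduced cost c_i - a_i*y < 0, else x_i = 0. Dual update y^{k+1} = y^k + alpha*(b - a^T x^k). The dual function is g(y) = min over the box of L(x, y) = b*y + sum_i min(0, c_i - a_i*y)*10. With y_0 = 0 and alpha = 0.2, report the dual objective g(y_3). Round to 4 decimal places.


Dual ascent for LP: min 3*x1 + 3*x2, 3*x1 + 2*x2 = 19, 0 <= x_i <= 10
Step 1: y^k = 0.0, reduced costs: (3.0, 3.0)
  x^k = (0.0, 0.0), subgradient = b - a^T x = 19.0
  y^{k+1} = 0.0 + 0.2*19.0 = 3.8
Step 2: y^k = 3.8, reduced costs: (-8.4, -4.6)
  x^k = (10.0, 10.0), subgradient = b - a^T x = -31.0
  y^{k+1} = 3.8 + 0.2*-31.0 = -2.4
Step 3: y^k = -2.4, reduced costs: (10.2, 7.8)
  x^k = (0.0, 0.0), subgradient = b - a^T x = 19.0
  y^{k+1} = -2.4 + 0.2*19.0 = 1.4
Dual objective at y_3 = 1.4: reduced costs (-1.2, 0.2), box minimizer x = (10.0, 0.0)
g(y_3) = b*y + (c1 - a1*y)*x1 + (c2 - a2*y)*x2 = 19*1.4 + (-1.2)*10.0 + 0.2*0.0 = 26.6 - 12.0 + 0.0 = 14.6


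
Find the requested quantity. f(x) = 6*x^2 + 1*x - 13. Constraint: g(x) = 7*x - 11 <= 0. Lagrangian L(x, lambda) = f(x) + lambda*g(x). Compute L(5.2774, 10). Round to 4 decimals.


Step 1: Evaluate f(x).
f(5.2774) = 6*5.2774^2 + 1*5.2774 - 13 = 159.3831
Step 2: Evaluate g(x).
g(5.2774) = 7*5.2774 - 11 = 25.9418
Step 3: Compute Lagrangian.
L = 159.3831 + 10*25.9418 = 418.8011


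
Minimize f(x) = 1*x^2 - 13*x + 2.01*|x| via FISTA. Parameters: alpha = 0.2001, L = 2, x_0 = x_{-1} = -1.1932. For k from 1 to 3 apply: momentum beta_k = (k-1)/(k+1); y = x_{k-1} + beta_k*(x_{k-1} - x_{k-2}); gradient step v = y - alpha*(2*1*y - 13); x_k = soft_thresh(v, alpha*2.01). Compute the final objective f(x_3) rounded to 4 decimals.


FISTA on f(x) = 1*x^2 - 13*x + 2.01*|x|
L = 2, alpha = 0.2001
Iteration 1: beta = 0.0, y = -1.1932 + 0.0*(-1.1932 + 1.1932) = -1.1932
  grad(y) = -15.3864, v = y - alpha*grad = 1.8856
  prox(v) = soft_thresh(1.8856, 0.4022) = 1.4834
Iteration 2: beta = 0.3333, y = 1.4834 + 0.3333*(1.4834 + 1.1932) = 2.3756
  grad(y) = -8.2488, v = y - alpha*grad = 4.0262
  prox(v) = soft_thresh(4.0262, 0.4022) = 3.624
Iteration 3: beta = 0.5, y = 3.624 + 0.5*(3.624 - 1.4834) = 4.6943
  grad(y) = -3.6114, v = y - alpha*grad = 5.4169
  prox(v) = soft_thresh(5.4169, 0.4022) = 5.0147
f(x_3) = 1*5.0147^2 - 13*5.0147 + 2.01*|5.0147| = -29.9644


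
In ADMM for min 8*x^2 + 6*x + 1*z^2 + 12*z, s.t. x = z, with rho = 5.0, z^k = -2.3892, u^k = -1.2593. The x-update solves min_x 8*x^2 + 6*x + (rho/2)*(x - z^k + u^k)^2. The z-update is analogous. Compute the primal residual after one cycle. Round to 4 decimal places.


ADMM iteration with rho = 5.0, z^k = -2.3892, u^k = -1.2593
Step 1: x-update.
Minimize 8*x^2 + 6*x + (5.0/2)*(x + 2.3892 - 1.2593)^2
FOC: (2*8 + 5.0)*x = -6 + 5.0*(-2.3892 + 1.2593)
x^{k+1} = -0.5547
Step 2: z-update.
Minimize 1*z^2 + 12*z + (5.0/2)*(-0.5547 - z - 1.2593)^2
FOC: (2*1 + 5.0)*z = -12 + 5.0*(-0.5547 - 1.2593)
z^{k+1} = -3.01
Step 3: u-update.
u^{k+1} = -1.2593 - 0.5547 + 3.01 = 1.196
Step 4: Primal residual = |-0.5547 + 3.01| = 2.4553


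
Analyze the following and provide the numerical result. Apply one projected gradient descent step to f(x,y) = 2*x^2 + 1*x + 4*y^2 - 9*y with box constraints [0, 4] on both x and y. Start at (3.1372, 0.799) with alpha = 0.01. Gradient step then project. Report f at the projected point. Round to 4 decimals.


Step 1: Compute gradient at (3.1372, 0.799).
grad_x = 2*2*3.1372 + 1 = 13.5488
grad_y = 2*4*0.799 - 9 = -2.608
Step 2: Gradient step.
x_raw = 3.1372 - 0.01*13.5488 = 3.0017
y_raw = 0.799 - 0.01*-2.608 = 0.8251
Step 3: Project onto [0, 4].
x_proj = clip(3.0017) = 3.0017
y_proj = clip(0.8251) = 0.8251
Step 4: Evaluate f.
f(3.0017, 0.8251) = 16.3196


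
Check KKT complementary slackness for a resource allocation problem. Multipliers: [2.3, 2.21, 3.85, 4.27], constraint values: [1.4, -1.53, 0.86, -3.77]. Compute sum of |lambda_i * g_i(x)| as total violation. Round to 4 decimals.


KKT complementary slackness check:
lambda_1 * g_1 = 2.3 * 1.4 = 3.22
lambda_2 * g_2 = 2.21 * -1.53 = -3.3813
lambda_3 * g_3 = 3.85 * 0.86 = 3.311
lambda_4 * g_4 = 4.27 * -3.77 = -16.0979
Total violation = 3.22 + 3.3813 + 3.311 + 16.0979 = 26.0102


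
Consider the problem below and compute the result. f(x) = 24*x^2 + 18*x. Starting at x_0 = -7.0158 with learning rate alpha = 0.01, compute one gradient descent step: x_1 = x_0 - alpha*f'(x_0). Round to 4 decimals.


We compute the gradient at x_0 and apply the update.
f'(x) = 48*x + 18
f'(-7.0158) = 48*-7.0158 + 18 = -318.7584
x_1 = -7.0158 - 0.01*-318.7584 = -3.8282


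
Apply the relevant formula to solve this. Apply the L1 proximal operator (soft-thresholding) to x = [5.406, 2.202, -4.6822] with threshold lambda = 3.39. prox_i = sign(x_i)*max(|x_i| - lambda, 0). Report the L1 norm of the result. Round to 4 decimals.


Soft-thresholding with lambda = 3.39:
prox(5.406) = sign(5.406)*max(|5.406| - 3.39, 0) = 2.016
prox(2.202) = sign(2.202)*max(|2.202| - 3.39, 0) = 0.0
prox(-4.6822) = sign(-4.6822)*max(|-4.6822| - 3.39, 0) = -1.2922
prox(x) = [2.016, 0.0, -1.2922]
||prox(x)||_1 = 2.016 + 0.0 + 1.2922 = 3.3082


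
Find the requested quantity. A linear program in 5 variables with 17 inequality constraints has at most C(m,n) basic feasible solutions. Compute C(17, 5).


Each vertex corresponds to some choice of n active constraints out of m, so the number of vertices is at most C(m, n) = m! / (n!(m-n)!).
m = 17, n = 5
Numerator: 17 * 16 * 15 * 14 * 13
Denominator: 5! = 120
C(17, 5) = 6188


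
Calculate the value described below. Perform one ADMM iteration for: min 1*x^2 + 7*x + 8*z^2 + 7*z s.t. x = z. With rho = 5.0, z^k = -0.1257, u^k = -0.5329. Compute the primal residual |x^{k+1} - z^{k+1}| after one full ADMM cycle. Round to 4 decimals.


ADMM iteration with rho = 5.0, z^k = -0.1257, u^k = -0.5329
Step 1: x-update.
Minimize 1*x^2 + 7*x + (5.0/2)*(x + 0.1257 - 0.5329)^2
FOC: (2*1 + 5.0)*x = -7 + 5.0*(-0.1257 + 0.5329)
x^{k+1} = -0.7091
Step 2: z-update.
Minimize 8*z^2 + 7*z + (5.0/2)*(-0.7091 - z - 0.5329)^2
FOC: (2*8 + 5.0)*z = -7 + 5.0*(-0.7091 - 0.5329)
z^{k+1} = -0.6291
Step 3: u-update.
u^{k+1} = -0.5329 - 0.7091 + 0.6291 = -0.613
Step 4: Primal residual = |-0.7091 + 0.6291| = 0.0801


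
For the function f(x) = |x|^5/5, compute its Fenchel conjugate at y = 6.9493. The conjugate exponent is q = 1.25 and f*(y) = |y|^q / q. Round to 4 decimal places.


The conjugate exponent q satisfies 1/p + 1/q = 1.
p = 5, so q = 5/(5 - 1) = 1.25
|y|^q = 6.9493^1.25 = 11.283
f*(6.9493) = 11.283 / 1.25 = 9.0264


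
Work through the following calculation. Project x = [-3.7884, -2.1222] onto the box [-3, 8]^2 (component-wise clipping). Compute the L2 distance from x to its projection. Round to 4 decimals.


Project each component onto [-3, 8].
clip(-3.7884) = -3.0, clip(-2.1222) = -2.1222
Projection = [-3.0, -2.1222]
Squared diffs: [0.6216, 0.0]
Distance = sqrt(0.6216) = 0.7884


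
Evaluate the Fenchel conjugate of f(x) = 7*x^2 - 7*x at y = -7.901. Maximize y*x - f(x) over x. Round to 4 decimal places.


f*(y) = sup_x {y*x - a*x^2 - b*x} = sup_x {(y-b)*x - a*x^2}
FOC: (y - b) - 2a*x = 0 => x* = (y - b)/(2a)
x* = (-7.901 + 7)/(2*7) = -0.0644
f*(-7.901) = (y-b)^2/(4a) = (-7.901 + 7)^2/(4*7)
= 0.8118/28 = 0.029


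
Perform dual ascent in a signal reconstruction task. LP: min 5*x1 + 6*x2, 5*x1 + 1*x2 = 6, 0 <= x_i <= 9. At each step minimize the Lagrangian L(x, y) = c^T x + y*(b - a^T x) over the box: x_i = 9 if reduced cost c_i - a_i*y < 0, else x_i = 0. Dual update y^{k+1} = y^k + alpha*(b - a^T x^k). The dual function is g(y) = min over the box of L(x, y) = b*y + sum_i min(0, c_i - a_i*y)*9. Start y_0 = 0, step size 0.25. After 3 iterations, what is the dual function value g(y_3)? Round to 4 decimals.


Dual ascent for LP: min 5*x1 + 6*x2, 5*x1 + 1*x2 = 6, 0 <= x_i <= 9
Step 1: y^k = 0.0, reduced costs: (5.0, 6.0)
  x^k = (0.0, 0.0), subgradient = b - a^T x = 6.0
  y^{k+1} = 0.0 + 0.25*6.0 = 1.5
Step 2: y^k = 1.5, reduced costs: (-2.5, 4.5)
  x^k = (9.0, 0.0), subgradient = b - a^T x = -39.0
  y^{k+1} = 1.5 + 0.25*-39.0 = -8.25
Step 3: y^k = -8.25, reduced costs: (46.25, 14.25)
  x^k = (0.0, 0.0), subgradient = b - a^T x = 6.0
  y^{k+1} = -8.25 + 0.25*6.0 = -6.75
Dual objective at y_3 = -6.75: reduced costs (38.75, 12.75), box minimizer x = (0.0, 0.0)
g(y_3) = b*y + (c1 - a1*y)*x1 + (c2 - a2*y)*x2 = 6*(-6.75) + 38.75*0.0 + 12.75*0.0 = -40.5 + 0.0 + 0.0 = -40.5


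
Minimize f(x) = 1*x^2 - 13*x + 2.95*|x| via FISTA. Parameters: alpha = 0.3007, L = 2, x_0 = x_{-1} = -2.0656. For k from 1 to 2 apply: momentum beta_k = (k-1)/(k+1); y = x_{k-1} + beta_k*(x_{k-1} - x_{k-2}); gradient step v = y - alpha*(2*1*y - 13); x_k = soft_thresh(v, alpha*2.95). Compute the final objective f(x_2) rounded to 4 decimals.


FISTA on f(x) = 1*x^2 - 13*x + 2.95*|x|
L = 2, alpha = 0.3007
Iteration 1: beta = 0.0, y = -2.0656 + 0.0*(-2.0656 + 2.0656) = -2.0656
  grad(y) = -17.1312, v = y - alpha*grad = 3.0858
  prox(v) = soft_thresh(3.0858, 0.8871) = 2.1987
Iteration 2: beta = 0.3333, y = 2.1987 + 0.3333*(2.1987 + 2.0656) = 3.6201
  grad(y) = -5.7598, v = y - alpha*grad = 5.3521
  prox(v) = soft_thresh(5.3521, 0.8871) = 4.465
f(x_2) = 1*4.465^2 - 13*4.465 + 2.95*|4.465| = -24.937


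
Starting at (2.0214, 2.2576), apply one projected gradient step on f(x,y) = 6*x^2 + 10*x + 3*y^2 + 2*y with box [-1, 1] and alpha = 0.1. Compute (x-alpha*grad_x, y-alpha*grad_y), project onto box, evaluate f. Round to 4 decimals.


Step 1: Compute gradient at (2.0214, 2.2576).
grad_x = 2*6*2.0214 + 10 = 34.2568
grad_y = 2*3*2.2576 + 2 = 15.5456
Step 2: Gradient step.
x_raw = 2.0214 - 0.1*34.2568 = -1.4043
y_raw = 2.2576 - 0.1*15.5456 = 0.703
Step 3: Project onto [-1, 1].
x_proj = clip(-1.4043) = -1.0
y_proj = clip(0.703) = 0.703
Step 4: Evaluate f.
f(-1.0, 0.703) = -1.1111


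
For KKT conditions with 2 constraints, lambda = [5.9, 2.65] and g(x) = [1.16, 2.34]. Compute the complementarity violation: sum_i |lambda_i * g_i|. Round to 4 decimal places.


KKT complementary slackness check:
lambda_1 * g_1 = 5.9 * 1.16 = 6.844
lambda_2 * g_2 = 2.65 * 2.34 = 6.201
Total violation = 6.844 + 6.201 = 13.045


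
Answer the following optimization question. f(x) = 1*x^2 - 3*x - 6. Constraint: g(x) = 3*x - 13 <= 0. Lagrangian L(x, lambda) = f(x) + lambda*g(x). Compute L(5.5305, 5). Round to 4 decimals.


Step 1: Evaluate f(x).
f(5.5305) = 1*5.5305^2 - 3*5.5305 - 6 = 7.9949
Step 2: Evaluate g(x).
g(5.5305) = 3*5.5305 - 13 = 3.5915
Step 3: Compute Lagrangian.
L = 7.9949 + 5*3.5915 = 25.9524


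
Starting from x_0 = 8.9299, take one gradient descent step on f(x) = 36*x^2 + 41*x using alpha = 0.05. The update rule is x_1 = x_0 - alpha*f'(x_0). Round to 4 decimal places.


We compute the gradient at x_0 and apply the update.
f'(x) = 72*x + 41
f'(8.9299) = 72*8.9299 + 41 = 683.9528
x_1 = 8.9299 - 0.05*683.9528 = -25.2677


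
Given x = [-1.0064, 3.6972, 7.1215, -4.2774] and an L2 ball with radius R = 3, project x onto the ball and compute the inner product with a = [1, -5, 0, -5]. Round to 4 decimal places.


Step 1: Compute ||x|| (intermediates to 6 decimals).
||x|| = sqrt((-1.0064)^2 + 3.6972^2 + 7.1215^2 + (-4.2774)^2) = 9.148445
Step 2: Project.
Since ||x|| > R, scale = R/||x|| = 3/9.148445 = 0.327925, proj(x) = scale * x
proj(x) = [-0.330024, 1.212404, 2.335318, -1.402666]
Step 3: Dot product.
a^T * proj(x) = 1*(-0.330024) - 5*1.212404 + 0*2.335318 - 5*(-1.402666) = 0.6213


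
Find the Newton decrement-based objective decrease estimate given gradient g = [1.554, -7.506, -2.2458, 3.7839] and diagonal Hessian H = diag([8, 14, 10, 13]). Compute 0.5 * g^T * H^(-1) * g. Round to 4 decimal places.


Step 1: H is diagonal, so H^(-1) * g = [0.1943, -0.5361, -0.2246, 0.2911].
Step 2: g^T H^(-1) g = sum_i g_i^2 / H_ii
  = (1.554)^2/8 + (-7.506)^2/14 + (-2.2458)^2/10 + (3.7839)^2/13
  = 0.3019 + 4.0243 + 0.5044 + 1.1014 = 5.9319
Step 3: Objective decrease = 0.5 * g^T H^(-1) g = 2.9659


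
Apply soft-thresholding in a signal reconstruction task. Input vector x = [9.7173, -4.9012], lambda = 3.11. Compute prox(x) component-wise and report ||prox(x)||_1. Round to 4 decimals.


Soft-thresholding with lambda = 3.11:
prox(9.7173) = sign(9.7173)*max(|9.7173| - 3.11, 0) = 6.6073
prox(-4.9012) = sign(-4.9012)*max(|-4.9012| - 3.11, 0) = -1.7912
prox(x) = [6.6073, -1.7912]
||prox(x)||_1 = 6.6073 + 1.7912 = 8.3985


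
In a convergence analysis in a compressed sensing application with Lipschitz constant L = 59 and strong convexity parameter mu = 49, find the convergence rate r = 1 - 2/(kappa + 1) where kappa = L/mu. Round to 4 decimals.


Step 1: Compute the condition number.
kappa = L/mu = 59/49 = 1.2041
Step 2: Compute the convergence rate.
r = 1 - 2/(kappa + 1) = 1 - 2*mu/(L + mu) = (L - mu)/(L + mu) = 10/108 = 0.0926


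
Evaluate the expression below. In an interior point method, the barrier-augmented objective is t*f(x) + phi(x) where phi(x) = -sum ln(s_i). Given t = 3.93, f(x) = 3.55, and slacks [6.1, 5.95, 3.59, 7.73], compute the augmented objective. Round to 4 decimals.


Step 1: Compute log-barrier.
ln values: [1.8083, 1.7834, 1.2782, 2.0451]
phi = -(1.8083 + 1.7834 + 1.2782 + 2.0451) = -6.9149
Step 2: Compute augmented objective.
t*f(x) = 3.93*3.55 = 13.9515
Total = 13.9515 - 6.9149 = 7.0366


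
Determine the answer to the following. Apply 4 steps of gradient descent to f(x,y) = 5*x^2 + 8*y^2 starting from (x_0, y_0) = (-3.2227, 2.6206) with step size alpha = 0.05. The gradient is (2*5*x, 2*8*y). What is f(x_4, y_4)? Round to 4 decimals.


Gradient descent on f(x,y) = 5*x^2 + 8*y^2.
Starting point: (-3.2227, 2.6206), alpha = 0.05
Step 1: grad_x = 2*5*-3.2227 = -32.227, grad_y = 2*8*2.6206 = 41.9296
  x_1 = -3.2227 - 0.05*-32.227 = -1.6114
  y_1 = 2.6206 - 0.05*41.9296 = 0.5241
Step 2: grad_x = 2*5*-1.6114 = -16.1135, grad_y = 2*8*0.5241 = 8.3859
  x_2 = -1.6114 - 0.05*-16.1135 = -0.8057
  y_2 = 0.5241 - 0.05*8.3859 = 0.1048
Step 3: grad_x = 2*5*-0.8057 = -8.0568, grad_y = 2*8*0.1048 = 1.6772
  x_3 = -0.8057 - 0.05*-8.0568 = -0.4028
  y_3 = 0.1048 - 0.05*1.6772 = 0.021
Step 4: grad_x = 2*5*-0.4028 = -4.0284, grad_y = 2*8*0.021 = 0.3354
  x_4 = -0.4028 - 0.05*-4.0284 = -0.2014
  y_4 = 0.021 - 0.05*0.3354 = 0.0042
f(-0.2014, 0.0042) = 5*(-0.2014)^2 + 8*0.0042^2 = 0.203


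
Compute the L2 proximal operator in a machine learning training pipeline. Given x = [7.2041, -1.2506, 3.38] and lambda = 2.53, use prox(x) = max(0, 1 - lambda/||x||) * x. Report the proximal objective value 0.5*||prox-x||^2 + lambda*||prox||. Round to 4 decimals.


Step 1: Compute ||x||.
||x|| = 8.0553
Step 2: Compute scaling factor.
scale = max(0, 1 - 2.53/8.0553) = 0.6859
Step 3: prox(x) = [4.9414, -0.8578, 2.3184]
||prox(x)|| = 5.5253
Step 4: Proximal objective.
0.5*||prox-x||^2 = 3.2005
lambda*||prox|| = 13.979
Total = 17.1794


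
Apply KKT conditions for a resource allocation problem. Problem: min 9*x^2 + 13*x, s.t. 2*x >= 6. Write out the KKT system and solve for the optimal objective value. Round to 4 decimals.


Step 1: Try lambda = 0 (constraint inactive).
x_unc = -13/(2*9) = -0.7222
Check: 2*-0.7222 = -1.4444 < 6 -- violated!
Step 2: Constraint must be active: 2*x = 6
x* = 6/2 = 3.0
lambda = (2*9*3.0 + 13)/2 = 33.5
Step 3: Compute optimal value.
f(x*) = 9*3.0^2 + 13*3.0 = 120.0


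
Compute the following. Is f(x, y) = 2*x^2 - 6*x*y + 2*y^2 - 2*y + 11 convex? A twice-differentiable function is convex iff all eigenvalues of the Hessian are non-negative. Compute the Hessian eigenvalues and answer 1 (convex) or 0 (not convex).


The Hessian of f(x,y) = 2*x^2 - 6*x*y + 2*y^2 - 2*y + 11 is:
H = [[4, -6], [-6, 4]]
Trace = 4 + 4 = 8
Determinant = 4*4 - (-6)^2 = -20
Discriminant = (8)^2 - 4*-20 = 144.0
Eigenvalues: lambda_1 = -2.0, lambda_2 = 10.0
The function is not convex.

0


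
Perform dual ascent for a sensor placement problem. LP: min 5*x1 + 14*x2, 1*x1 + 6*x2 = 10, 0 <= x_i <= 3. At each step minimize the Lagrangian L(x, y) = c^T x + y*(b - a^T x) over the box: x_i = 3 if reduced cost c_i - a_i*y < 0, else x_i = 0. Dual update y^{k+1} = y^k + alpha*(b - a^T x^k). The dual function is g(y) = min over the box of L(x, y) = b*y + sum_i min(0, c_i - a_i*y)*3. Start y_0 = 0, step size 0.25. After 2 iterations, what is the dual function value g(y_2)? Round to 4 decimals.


Dual ascent for LP: min 5*x1 + 14*x2, 1*x1 + 6*x2 = 10, 0 <= x_i <= 3
Step 1: y^k = 0.0, reduced costs: (5.0, 14.0)
  x^k = (0.0, 0.0), subgradient = b - a^T x = 10.0
  y^{k+1} = 0.0 + 0.25*10.0 = 2.5
Step 2: y^k = 2.5, reduced costs: (2.5, -1.0)
  x^k = (0.0, 3.0), subgradient = b - a^T x = -8.0
  y^{k+1} = 2.5 + 0.25*-8.0 = 0.5
Dual objective at y_2 = 0.5: reduced costs (4.5, 11.0), box minimizer x = (0.0, 0.0)
g(y_2) = b*y + (c1 - a1*y)*x1 + (c2 - a2*y)*x2 = 10*0.5 + 4.5*0.0 + 11.0*0.0 = 5.0 + 0.0 + 0.0 = 5.0


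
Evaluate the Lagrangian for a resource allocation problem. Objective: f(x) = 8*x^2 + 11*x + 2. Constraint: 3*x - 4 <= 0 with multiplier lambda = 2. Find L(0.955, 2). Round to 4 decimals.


Step 1: Evaluate f(x).
f(0.955) = 8*0.955^2 + 11*0.955 + 2 = 19.8012
Step 2: Evaluate g(x).
g(0.955) = 3*0.955 - 4 = -1.135
Step 3: Compute Lagrangian.
L = 19.8012 + 2*-1.135 = 17.5312


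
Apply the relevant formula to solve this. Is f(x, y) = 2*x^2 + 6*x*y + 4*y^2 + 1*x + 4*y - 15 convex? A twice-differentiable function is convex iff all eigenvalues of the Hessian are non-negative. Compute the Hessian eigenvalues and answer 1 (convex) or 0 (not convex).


The Hessian of f(x,y) = 2*x^2 + 6*x*y + 4*y^2 + 1*x + 4*y - 15 is:
H = [[4, 6], [6, 8]]
Trace = 4 + 8 = 12
Determinant = 4*8 - (6)^2 = -4
Discriminant = (12)^2 - 4*-4 = 160.0
Eigenvalues: lambda_1 = -0.3246, lambda_2 = 12.3246
The function is not convex.

0


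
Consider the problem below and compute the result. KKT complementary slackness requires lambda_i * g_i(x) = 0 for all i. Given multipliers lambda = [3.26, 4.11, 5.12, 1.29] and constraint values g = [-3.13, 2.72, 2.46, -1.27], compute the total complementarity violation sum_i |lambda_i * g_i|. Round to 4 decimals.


KKT complementary slackness check:
lambda_1 * g_1 = 3.26 * -3.13 = -10.2038
lambda_2 * g_2 = 4.11 * 2.72 = 11.1792
lambda_3 * g_3 = 5.12 * 2.46 = 12.5952
lambda_4 * g_4 = 1.29 * -1.27 = -1.6383
Total violation = 10.2038 + 11.1792 + 12.5952 + 1.6383 = 35.6165


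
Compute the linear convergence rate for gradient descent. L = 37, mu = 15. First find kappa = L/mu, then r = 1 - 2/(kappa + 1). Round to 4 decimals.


Step 1: Compute the condition number.
kappa = L/mu = 37/15 = 2.4667
Step 2: Compute the convergence rate.
r = 1 - 2/(kappa + 1) = 1 - 2*mu/(L + mu) = (L - mu)/(L + mu) = 22/52 = 0.4231


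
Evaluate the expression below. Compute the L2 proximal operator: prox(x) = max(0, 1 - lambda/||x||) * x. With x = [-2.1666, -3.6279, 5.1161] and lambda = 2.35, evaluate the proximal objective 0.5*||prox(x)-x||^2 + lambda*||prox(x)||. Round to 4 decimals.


Step 1: Compute ||x||.
||x|| = 6.6355
Step 2: Compute scaling factor.
scale = max(0, 1 - 2.35/6.6355) = 0.6458
Step 3: prox(x) = [-1.3993, -2.3431, 3.3042]
||prox(x)|| = 4.2855
Step 4: Proximal objective.
0.5*||prox-x||^2 = 2.7613
lambda*||prox|| = 10.0709
Total = 12.8323


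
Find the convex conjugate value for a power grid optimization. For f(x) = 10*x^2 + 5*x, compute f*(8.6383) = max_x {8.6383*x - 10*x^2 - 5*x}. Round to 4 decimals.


f*(y) = sup_x {y*x - a*x^2 - b*x} = sup_x {(y-b)*x - a*x^2}
FOC: (y - b) - 2a*x = 0 => x* = (y - b)/(2a)
x* = (8.6383 - 5)/(2*10) = 0.1819
f*(8.6383) = (y-b)^2/(4a) = (8.6383 - 5)^2/(4*10)
= 13.2372/40 = 0.3309


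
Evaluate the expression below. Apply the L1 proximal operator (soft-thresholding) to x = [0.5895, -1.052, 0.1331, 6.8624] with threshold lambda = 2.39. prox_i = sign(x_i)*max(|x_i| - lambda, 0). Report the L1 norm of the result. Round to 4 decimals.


Soft-thresholding with lambda = 2.39:
prox(0.5895) = sign(0.5895)*max(|0.5895| - 2.39, 0) = 0.0
prox(-1.052) = sign(-1.052)*max(|-1.052| - 2.39, 0) = 0.0
prox(0.1331) = sign(0.1331)*max(|0.1331| - 2.39, 0) = 0.0
prox(6.8624) = sign(6.8624)*max(|6.8624| - 2.39, 0) = 4.4724
prox(x) = [0.0, 0.0, 0.0, 4.4724]
||prox(x)||_1 = 0.0 + 0.0 + 0.0 + 4.4724 = 4.4724


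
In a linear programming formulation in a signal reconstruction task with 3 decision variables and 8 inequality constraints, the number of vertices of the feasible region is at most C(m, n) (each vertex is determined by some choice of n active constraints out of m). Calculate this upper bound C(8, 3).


Each vertex corresponds to some choice of n active constraints out of m, so the number of vertices is at most C(m, n) = m! / (n!(m-n)!).
m = 8, n = 3
Numerator: 8 * 7 * 6
Denominator: 3! = 6
C(8, 3) = 56


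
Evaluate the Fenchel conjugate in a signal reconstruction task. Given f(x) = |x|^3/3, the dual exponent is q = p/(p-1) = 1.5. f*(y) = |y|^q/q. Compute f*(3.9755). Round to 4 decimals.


The conjugate exponent q satisfies 1/p + 1/q = 1.
p = 3, so q = 3/(3 - 1) = 1.5
|y|^q = 3.9755^1.5 = 7.9266
f*(3.9755) = 7.9266 / 1.5 = 5.2844


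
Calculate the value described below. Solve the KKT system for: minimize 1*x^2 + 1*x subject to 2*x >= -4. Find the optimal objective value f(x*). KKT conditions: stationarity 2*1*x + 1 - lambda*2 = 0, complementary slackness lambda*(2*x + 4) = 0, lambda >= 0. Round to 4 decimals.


Step 1: Try lambda = 0 (constraint inactive).
Stationarity: 2*1*x + 1 = 0
x* = -1/(2*1) = -0.5
Check constraint: 2*-0.5 = -1.0 >= -4 -- satisfied.
Step 2: Compute optimal value.
f(x*) = 1*(-0.5)^2 + 1*(-0.5) = -0.25


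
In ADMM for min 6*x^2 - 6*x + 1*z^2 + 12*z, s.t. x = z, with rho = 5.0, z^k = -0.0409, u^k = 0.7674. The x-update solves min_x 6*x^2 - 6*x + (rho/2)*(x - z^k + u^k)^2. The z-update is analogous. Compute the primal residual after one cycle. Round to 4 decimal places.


ADMM iteration with rho = 5.0, z^k = -0.0409, u^k = 0.7674
Step 1: x-update.
Minimize 6*x^2 - 6*x + (5.0/2)*(x + 0.0409 + 0.7674)^2
FOC: (2*6 + 5.0)*x = 6 + 5.0*(-0.0409 - 0.7674)
x^{k+1} = 0.1152
Step 2: z-update.
Minimize 1*z^2 + 12*z + (5.0/2)*(0.1152 - z + 0.7674)^2
FOC: (2*1 + 5.0)*z = -12 + 5.0*(0.1152 + 0.7674)
z^{k+1} = -1.0839
Step 3: u-update.
u^{k+1} = 0.7674 + 0.1152 + 1.0839 = 1.9665
Step 4: Primal residual = |0.1152 + 1.0839| = 1.1991


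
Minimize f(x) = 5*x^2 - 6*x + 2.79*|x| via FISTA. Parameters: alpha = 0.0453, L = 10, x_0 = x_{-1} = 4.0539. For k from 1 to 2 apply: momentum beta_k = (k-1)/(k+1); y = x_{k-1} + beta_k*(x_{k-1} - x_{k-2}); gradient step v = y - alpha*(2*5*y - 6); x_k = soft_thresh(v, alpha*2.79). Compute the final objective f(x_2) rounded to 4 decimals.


FISTA on f(x) = 5*x^2 - 6*x + 2.79*|x|
L = 10, alpha = 0.0453
Iteration 1: beta = 0.0, y = 4.0539 + 0.0*(4.0539 - 4.0539) = 4.0539
  grad(y) = 34.539, v = y - alpha*grad = 2.4893
  prox(v) = soft_thresh(2.4893, 0.1264) = 2.3629
Iteration 2: beta = 0.3333, y = 2.3629 + 0.3333*(2.3629 - 4.0539) = 1.7992
  grad(y) = 11.9923, v = y - alpha*grad = 1.256
  prox(v) = soft_thresh(1.256, 0.1264) = 1.1296
f(x_2) = 5*1.1296^2 - 6*1.1296 + 2.79*|1.1296| = 2.7539


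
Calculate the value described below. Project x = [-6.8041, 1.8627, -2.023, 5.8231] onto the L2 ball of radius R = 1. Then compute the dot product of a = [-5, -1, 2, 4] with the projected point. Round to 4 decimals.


Step 1: Compute ||x|| (intermediates to 6 decimals).
||x|| = sqrt((-6.8041)^2 + 1.8627^2 + (-2.023)^2 + 5.8231^2) = 9.368375
Step 2: Project.
Since ||x|| > R, scale = R/||x|| = 1/9.368375 = 0.106742, proj(x) = scale * x
proj(x) = [-0.726283, 0.198828, -0.215939, 0.621569]
Step 3: Dot product.
a^T * proj(x) = -5*(-0.726283) - 1*0.198828 + 2*(-0.215939) + 4*0.621569 = 5.487


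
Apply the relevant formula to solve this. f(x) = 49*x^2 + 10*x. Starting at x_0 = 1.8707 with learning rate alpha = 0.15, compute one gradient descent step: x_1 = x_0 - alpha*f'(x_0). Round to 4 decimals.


We compute the gradient at x_0 and apply the update.
f'(x) = 98*x + 10
f'(1.8707) = 98*1.8707 + 10 = 193.3286
x_1 = 1.8707 - 0.15*193.3286 = -27.1286


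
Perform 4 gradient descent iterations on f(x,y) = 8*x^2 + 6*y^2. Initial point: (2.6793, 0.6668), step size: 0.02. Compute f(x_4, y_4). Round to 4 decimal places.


Gradient descent on f(x,y) = 8*x^2 + 6*y^2.
Starting point: (2.6793, 0.6668), alpha = 0.02
Step 1: grad_x = 2*8*2.6793 = 42.8688, grad_y = 2*6*0.6668 = 8.0016
  x_1 = 2.6793 - 0.02*42.8688 = 1.8219
  y_1 = 0.6668 - 0.02*8.0016 = 0.5068
Step 2: grad_x = 2*8*1.8219 = 29.1508, grad_y = 2*6*0.5068 = 6.0812
  x_2 = 1.8219 - 0.02*29.1508 = 1.2389
  y_2 = 0.5068 - 0.02*6.0812 = 0.3851
Step 3: grad_x = 2*8*1.2389 = 19.8225, grad_y = 2*6*0.3851 = 4.6217
  x_3 = 1.2389 - 0.02*19.8225 = 0.8425
  y_3 = 0.3851 - 0.02*4.6217 = 0.2927
Step 4: grad_x = 2*8*0.8425 = 13.4793, grad_y = 2*6*0.2927 = 3.5125
  x_4 = 0.8425 - 0.02*13.4793 = 0.5729
  y_4 = 0.2927 - 0.02*3.5125 = 0.2225
f(0.5729, 0.2225) = 8*0.5729^2 + 6*0.2225^2 = 2.9224


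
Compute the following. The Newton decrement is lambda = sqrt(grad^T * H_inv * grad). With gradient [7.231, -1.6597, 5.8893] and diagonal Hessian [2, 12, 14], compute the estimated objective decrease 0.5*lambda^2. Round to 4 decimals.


Step 1: H is diagonal, so H^(-1) * g = [3.6155, -0.1383, 0.4207].
Step 2: g^T H^(-1) g = sum_i g_i^2 / H_ii
  = (7.231)^2/2 + (-1.6597)^2/12 + (5.8893)^2/14
  = 26.1437 + 0.2296 + 2.4774 = 28.8506
Step 3: Objective decrease = 0.5 * g^T H^(-1) g = 14.4253


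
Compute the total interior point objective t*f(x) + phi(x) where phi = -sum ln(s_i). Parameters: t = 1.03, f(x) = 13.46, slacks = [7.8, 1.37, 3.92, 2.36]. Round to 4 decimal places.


Step 1: Compute log-barrier.
ln values: [2.0541, 0.3148, 1.3661, 0.8587]
phi = -(2.0541 + 0.3148 + 1.3661 + 0.8587) = -4.5937
Step 2: Compute augmented objective.
t*f(x) = 1.03*13.46 = 13.8638
Total = 13.8638 - 4.5937 = 9.2701


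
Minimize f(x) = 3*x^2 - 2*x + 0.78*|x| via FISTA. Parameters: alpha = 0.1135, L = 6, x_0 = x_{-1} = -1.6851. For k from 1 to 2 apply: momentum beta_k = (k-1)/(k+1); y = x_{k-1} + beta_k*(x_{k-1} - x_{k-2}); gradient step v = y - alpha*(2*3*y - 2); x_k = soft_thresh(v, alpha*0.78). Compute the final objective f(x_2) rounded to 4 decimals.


FISTA on f(x) = 3*x^2 - 2*x + 0.78*|x|
L = 6, alpha = 0.1135
Iteration 1: beta = 0.0, y = -1.6851 + 0.0*(-1.6851 + 1.6851) = -1.6851
  grad(y) = -12.1106, v = y - alpha*grad = -0.3105
  prox(v) = soft_thresh(-0.3105, 0.0885) = -0.222
Iteration 2: beta = 0.3333, y = -0.222 + 0.3333*(-0.222 + 1.6851) = 0.2657
  grad(y) = -0.4059, v = y - alpha*grad = 0.3118
  prox(v) = soft_thresh(0.3118, 0.0885) = 0.2232
f(x_2) = 3*0.2232^2 - 2*0.2232 + 0.78*|0.2232| = -0.1228
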